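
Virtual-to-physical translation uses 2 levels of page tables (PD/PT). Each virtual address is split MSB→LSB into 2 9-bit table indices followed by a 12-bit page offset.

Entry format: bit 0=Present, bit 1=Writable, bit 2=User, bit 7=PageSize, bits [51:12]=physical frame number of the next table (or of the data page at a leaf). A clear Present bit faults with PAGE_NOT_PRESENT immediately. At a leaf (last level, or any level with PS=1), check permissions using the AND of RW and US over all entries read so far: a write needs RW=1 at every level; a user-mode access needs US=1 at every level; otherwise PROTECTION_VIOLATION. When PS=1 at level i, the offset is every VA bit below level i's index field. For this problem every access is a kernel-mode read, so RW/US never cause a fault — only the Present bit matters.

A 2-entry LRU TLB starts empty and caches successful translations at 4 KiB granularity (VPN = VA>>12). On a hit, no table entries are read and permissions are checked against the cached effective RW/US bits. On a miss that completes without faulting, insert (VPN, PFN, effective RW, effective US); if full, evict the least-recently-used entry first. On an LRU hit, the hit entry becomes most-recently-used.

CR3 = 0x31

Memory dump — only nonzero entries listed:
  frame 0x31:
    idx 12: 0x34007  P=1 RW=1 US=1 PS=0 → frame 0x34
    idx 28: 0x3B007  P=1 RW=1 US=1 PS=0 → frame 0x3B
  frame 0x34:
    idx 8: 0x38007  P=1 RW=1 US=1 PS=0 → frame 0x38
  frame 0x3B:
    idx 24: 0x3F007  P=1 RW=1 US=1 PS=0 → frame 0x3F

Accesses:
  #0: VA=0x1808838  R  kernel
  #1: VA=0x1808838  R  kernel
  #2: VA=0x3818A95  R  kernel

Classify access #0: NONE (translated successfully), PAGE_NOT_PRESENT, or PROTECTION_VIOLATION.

Trace:
#0 VA=0x1808838 (r,kernel):
  L0: frame=0x31 idx=12 entry=0x34007 [P=1 RW=1 US=1 PS=0]
  L1: frame=0x34 idx=8 entry=0x38007 [P=1 RW=1 US=1 PS=0]
  ⇒ phys 0x38838  [2 reads]
#1 VA=0x1808838 (r,kernel):
  TLB hit vpn=0x1808 → PA=0x38838
#2 VA=0x3818A95 (r,kernel):
  L0: frame=0x31 idx=28 entry=0x3B007 [P=1 RW=1 US=1 PS=0]
  L1: frame=0x3B idx=24 entry=0x3F007 [P=1 RW=1 US=1 PS=0]
  ⇒ phys 0x3FA95  [2 reads]

Access #0 fault: NONE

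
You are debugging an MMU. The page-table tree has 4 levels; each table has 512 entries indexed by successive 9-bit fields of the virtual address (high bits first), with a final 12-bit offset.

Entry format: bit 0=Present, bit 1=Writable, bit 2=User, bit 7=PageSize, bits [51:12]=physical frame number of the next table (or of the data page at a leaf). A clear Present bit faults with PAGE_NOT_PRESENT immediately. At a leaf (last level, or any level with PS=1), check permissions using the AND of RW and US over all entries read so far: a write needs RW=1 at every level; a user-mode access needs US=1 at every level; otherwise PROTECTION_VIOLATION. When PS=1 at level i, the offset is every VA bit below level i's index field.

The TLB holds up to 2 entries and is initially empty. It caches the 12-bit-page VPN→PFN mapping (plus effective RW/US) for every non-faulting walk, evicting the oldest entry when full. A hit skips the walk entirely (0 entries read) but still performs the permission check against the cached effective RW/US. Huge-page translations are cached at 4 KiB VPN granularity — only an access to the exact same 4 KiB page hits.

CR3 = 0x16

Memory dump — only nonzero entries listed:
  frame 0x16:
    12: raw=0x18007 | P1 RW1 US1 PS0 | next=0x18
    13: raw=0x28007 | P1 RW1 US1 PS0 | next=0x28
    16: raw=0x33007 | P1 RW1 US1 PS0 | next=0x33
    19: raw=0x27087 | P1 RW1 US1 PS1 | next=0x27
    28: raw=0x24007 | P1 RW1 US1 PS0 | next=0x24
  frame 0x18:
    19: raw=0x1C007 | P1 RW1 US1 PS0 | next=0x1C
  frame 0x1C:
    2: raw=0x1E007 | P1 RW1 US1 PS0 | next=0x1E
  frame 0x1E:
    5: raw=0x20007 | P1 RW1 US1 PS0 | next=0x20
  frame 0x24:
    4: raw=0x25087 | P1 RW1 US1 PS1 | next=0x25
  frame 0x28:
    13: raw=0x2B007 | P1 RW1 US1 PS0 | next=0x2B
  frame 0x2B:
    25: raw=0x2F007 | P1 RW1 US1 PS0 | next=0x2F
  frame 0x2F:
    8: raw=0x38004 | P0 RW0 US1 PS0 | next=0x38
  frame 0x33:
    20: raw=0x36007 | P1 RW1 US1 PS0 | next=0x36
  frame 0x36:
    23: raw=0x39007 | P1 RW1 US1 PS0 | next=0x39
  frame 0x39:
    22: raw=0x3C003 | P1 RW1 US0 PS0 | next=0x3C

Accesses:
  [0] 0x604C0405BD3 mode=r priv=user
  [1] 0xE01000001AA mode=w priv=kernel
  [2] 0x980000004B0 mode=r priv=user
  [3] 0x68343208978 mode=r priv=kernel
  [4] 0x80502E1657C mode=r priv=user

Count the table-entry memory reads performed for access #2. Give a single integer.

Trace:
#0 VA=0x604C0405BD3 (r,user):
  L0 @0x16[12] → 0x18007  P=1,RW=1,US=1,PS=0
  L1 @0x18[19] → 0x1C007  P=1,RW=1,US=1,PS=0
  L2 @0x1C[2] → 0x1E007  P=1,RW=1,US=1,PS=0
  L3 @0x1E[5] → 0x20007  P=1,RW=1,US=1,PS=0
  ⇒ phys 0x20BD3  [4 reads]
#1 VA=0xE01000001AA (w,kernel):
  L0 @0x16[28] → 0x24007  P=1,RW=1,US=1,PS=0
  L1 @0x24[4] → 0x25087  P=1,RW=1,US=1,PS=1
  ⇒ phys 0x251AA (huge @L1)  [2 reads]
#2 VA=0x980000004B0 (r,user):
  L0 @0x16[19] → 0x27087  P=1,RW=1,US=1,PS=1
  ⇒ phys 0x274B0 (huge @L0)  [1 reads]
#3 VA=0x68343208978 (r,kernel):
  L0 @0x16[13] → 0x28007  P=1,RW=1,US=1,PS=0
  L1 @0x28[13] → 0x2B007  P=1,RW=1,US=1,PS=0
  L2 @0x2B[25] → 0x2F007  P=1,RW=1,US=1,PS=0
  L3 @0x2F[8] → 0x38004  P=0,RW=0,US=1,PS=0
  ✗ PAGE_NOT_PRESENT  [4 reads]
#4 VA=0x80502E1657C (r,user):
  L0 @0x16[16] → 0x33007  P=1,RW=1,US=1,PS=0
  L1 @0x33[20] → 0x36007  P=1,RW=1,US=1,PS=0
  L2 @0x36[23] → 0x39007  P=1,RW=1,US=1,PS=0
  L3 @0x39[22] → 0x3C003  P=1,RW=1,US=0,PS=0
  ✗ PROTECTION_VIOLATION  [4 reads]

Entries read for #2: 1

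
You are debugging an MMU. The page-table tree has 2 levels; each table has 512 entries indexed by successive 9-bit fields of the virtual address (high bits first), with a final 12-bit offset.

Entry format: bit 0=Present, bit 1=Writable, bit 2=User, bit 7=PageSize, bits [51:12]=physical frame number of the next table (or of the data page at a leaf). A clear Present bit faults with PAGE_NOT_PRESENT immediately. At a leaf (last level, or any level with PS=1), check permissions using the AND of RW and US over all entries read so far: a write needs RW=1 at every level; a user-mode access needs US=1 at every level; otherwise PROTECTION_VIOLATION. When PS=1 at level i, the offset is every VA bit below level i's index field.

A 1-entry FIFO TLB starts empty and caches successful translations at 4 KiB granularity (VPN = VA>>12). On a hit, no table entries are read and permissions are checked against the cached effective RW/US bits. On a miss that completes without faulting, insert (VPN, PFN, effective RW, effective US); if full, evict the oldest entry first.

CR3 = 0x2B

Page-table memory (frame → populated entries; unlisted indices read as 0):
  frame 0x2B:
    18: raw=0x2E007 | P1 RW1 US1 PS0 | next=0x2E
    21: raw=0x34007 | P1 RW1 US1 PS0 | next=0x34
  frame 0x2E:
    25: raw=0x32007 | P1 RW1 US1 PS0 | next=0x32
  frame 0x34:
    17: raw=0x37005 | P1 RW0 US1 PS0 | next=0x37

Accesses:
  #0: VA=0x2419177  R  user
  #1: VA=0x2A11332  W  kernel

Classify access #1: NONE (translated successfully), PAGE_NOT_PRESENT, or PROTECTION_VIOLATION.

Walk each access:
#0 VA=0x2419177 (r,user):
  L0: frame=0x2B idx=18 entry=0x2E007 [P=1 RW=1 US=1 PS=0]
  L1: frame=0x2E idx=25 entry=0x32007 [P=1 RW=1 US=1 PS=0]
  ✓ 0x32177  — 2 lookups
#1 VA=0x2A11332 (w,kernel):
  L0: frame=0x2B idx=21 entry=0x34007 [P=1 RW=1 US=1 PS=0]
  L1: frame=0x34 idx=17 entry=0x37005 [P=1 RW=0 US=1 PS=0]
  ✗ PROTECTION_VIOLATION  [2 reads]

Access #1 fault: PROTECTION_VIOLATION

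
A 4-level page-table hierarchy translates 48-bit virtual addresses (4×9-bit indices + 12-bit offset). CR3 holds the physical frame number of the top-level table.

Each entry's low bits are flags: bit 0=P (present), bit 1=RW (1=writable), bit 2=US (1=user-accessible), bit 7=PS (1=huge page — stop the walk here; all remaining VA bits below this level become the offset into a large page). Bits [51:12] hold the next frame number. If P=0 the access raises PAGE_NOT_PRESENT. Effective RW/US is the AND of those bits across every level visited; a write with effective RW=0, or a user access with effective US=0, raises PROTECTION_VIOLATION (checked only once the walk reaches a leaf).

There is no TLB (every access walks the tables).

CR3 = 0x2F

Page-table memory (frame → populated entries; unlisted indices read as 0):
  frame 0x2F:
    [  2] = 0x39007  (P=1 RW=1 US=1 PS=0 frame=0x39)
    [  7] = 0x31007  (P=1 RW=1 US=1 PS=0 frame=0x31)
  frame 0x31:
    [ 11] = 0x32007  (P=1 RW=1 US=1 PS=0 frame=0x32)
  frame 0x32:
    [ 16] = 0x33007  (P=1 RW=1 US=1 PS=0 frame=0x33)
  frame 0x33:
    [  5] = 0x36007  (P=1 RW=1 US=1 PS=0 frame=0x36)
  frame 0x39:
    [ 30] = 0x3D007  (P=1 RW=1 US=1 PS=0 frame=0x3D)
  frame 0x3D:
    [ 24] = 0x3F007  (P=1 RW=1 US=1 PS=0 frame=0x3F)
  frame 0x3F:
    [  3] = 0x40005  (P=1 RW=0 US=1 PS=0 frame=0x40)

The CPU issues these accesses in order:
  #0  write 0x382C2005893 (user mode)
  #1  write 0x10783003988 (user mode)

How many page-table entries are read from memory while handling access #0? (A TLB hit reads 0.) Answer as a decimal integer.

Walk each access:
#0 VA=0x382C2005893 (w,user):
  L0 @0x2F[7] → 0x31007  P=1,RW=1,US=1,PS=0
  L1 @0x31[11] → 0x32007  P=1,RW=1,US=1,PS=0
  L2 @0x32[16] → 0x33007  P=1,RW=1,US=1,PS=0
  L3 @0x33[5] → 0x36007  P=1,RW=1,US=1,PS=0
  ⇒ phys 0x36893  [4 reads]
#1 VA=0x10783003988 (w,user):
  L0 @0x2F[2] → 0x39007  P=1,RW=1,US=1,PS=0
  L1 @0x39[30] → 0x3D007  P=1,RW=1,US=1,PS=0
  L2 @0x3D[24] → 0x3F007  P=1,RW=1,US=1,PS=0
  L3 @0x3F[3] → 0x40005  P=1,RW=0,US=1,PS=0
  → PROTECTION_VIOLATION  (4 entries read)

Entries read for #0: 4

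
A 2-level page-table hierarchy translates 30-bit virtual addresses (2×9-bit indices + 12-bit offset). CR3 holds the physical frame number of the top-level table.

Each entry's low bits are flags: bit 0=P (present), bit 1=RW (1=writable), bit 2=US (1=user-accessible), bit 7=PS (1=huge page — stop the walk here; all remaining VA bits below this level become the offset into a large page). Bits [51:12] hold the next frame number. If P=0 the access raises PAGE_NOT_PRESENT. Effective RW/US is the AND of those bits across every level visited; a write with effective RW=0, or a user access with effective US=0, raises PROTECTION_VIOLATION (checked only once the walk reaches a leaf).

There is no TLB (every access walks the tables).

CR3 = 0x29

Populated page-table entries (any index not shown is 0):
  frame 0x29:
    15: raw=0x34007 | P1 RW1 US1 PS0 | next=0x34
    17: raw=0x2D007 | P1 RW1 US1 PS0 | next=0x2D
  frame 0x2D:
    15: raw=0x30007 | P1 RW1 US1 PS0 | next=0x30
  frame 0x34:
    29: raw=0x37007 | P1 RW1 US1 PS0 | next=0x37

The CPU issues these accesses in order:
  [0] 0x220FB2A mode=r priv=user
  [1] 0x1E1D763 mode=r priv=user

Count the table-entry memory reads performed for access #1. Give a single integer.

Per-access translation:
#0 VA=0x220FB2A (r,user):
  L0 @0x29[17] → 0x2D007  P=1,RW=1,US=1,PS=0
  L1 @0x2D[15] → 0x30007  P=1,RW=1,US=1,PS=0
  ✓ 0x30B2A  — 2 lookups
#1 VA=0x1E1D763 (r,user):
  L0 @0x29[15] → 0x34007  P=1,RW=1,US=1,PS=0
  L1 @0x34[29] → 0x37007  P=1,RW=1,US=1,PS=0
  ✓ 0x37763  — 2 lookups

Entries read for #1: 2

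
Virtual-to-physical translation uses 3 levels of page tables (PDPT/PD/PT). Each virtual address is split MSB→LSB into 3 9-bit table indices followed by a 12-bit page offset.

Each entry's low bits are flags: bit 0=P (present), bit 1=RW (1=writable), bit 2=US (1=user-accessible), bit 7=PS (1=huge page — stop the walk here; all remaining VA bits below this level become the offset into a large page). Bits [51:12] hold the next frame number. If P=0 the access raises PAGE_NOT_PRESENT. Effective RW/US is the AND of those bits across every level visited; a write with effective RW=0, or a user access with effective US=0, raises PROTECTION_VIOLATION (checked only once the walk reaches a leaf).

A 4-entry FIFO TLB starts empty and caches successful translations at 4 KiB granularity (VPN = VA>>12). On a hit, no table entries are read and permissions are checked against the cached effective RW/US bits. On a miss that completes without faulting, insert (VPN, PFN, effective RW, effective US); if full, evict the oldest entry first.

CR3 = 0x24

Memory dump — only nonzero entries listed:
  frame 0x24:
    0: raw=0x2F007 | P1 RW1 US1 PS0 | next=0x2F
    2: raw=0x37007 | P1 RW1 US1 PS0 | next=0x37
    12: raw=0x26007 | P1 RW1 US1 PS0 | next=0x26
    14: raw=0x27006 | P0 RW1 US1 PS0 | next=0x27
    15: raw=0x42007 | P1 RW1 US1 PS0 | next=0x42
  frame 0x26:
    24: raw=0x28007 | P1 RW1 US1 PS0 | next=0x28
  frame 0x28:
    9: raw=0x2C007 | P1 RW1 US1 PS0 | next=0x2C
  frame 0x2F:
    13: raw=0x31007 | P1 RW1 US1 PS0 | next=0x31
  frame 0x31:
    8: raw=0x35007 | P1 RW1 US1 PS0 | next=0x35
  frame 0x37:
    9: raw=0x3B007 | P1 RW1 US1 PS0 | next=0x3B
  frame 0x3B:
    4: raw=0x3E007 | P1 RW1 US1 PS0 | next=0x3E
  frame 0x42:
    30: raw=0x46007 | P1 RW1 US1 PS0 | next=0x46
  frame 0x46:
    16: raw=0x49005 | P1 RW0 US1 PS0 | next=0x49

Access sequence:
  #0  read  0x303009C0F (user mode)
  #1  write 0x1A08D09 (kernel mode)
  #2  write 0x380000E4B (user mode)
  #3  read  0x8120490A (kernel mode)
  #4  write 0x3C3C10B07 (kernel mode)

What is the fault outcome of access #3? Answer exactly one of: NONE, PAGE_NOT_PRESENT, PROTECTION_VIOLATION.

Trace:
#0 VA=0x303009C0F (r,user):
  [0] read 0x24 idx=12: raw=0x26007 flags P=1 W=1 U=1 S=0
  [1] read 0x26 idx=24: raw=0x28007 flags P=1 W=1 U=1 S=0
  [2] read 0x28 idx=9: raw=0x2C007 flags P=1 W=1 U=1 S=0
  ✓ 0x2CC0F  — 3 lookups
#1 VA=0x1A08D09 (w,kernel):
  [0] read 0x24 idx=0: raw=0x2F007 flags P=1 W=1 U=1 S=0
  [1] read 0x2F idx=13: raw=0x31007 flags P=1 W=1 U=1 S=0
  [2] read 0x31 idx=8: raw=0x35007 flags P=1 W=1 U=1 S=0
  ✓ 0x35D09  — 3 lookups
#2 VA=0x380000E4B (w,user):
  [0] read 0x24 idx=14: raw=0x27006 flags P=0 W=1 U=1 S=0
  → PAGE_NOT_PRESENT  (1 entries read)
#3 VA=0x8120490A (r,kernel):
  [0] read 0x24 idx=2: raw=0x37007 flags P=1 W=1 U=1 S=0
  [1] read 0x37 idx=9: raw=0x3B007 flags P=1 W=1 U=1 S=0
  [2] read 0x3B idx=4: raw=0x3E007 flags P=1 W=1 U=1 S=0
  ✓ 0x3E90A  — 3 lookups
#4 VA=0x3C3C10B07 (w,kernel):
  [0] read 0x24 idx=15: raw=0x42007 flags P=1 W=1 U=1 S=0
  [1] read 0x42 idx=30: raw=0x46007 flags P=1 W=1 U=1 S=0
  [2] read 0x46 idx=16: raw=0x49005 flags P=1 W=0 U=1 S=0
  → PROTECTION_VIOLATION  (3 entries read)

Access #3 fault: NONE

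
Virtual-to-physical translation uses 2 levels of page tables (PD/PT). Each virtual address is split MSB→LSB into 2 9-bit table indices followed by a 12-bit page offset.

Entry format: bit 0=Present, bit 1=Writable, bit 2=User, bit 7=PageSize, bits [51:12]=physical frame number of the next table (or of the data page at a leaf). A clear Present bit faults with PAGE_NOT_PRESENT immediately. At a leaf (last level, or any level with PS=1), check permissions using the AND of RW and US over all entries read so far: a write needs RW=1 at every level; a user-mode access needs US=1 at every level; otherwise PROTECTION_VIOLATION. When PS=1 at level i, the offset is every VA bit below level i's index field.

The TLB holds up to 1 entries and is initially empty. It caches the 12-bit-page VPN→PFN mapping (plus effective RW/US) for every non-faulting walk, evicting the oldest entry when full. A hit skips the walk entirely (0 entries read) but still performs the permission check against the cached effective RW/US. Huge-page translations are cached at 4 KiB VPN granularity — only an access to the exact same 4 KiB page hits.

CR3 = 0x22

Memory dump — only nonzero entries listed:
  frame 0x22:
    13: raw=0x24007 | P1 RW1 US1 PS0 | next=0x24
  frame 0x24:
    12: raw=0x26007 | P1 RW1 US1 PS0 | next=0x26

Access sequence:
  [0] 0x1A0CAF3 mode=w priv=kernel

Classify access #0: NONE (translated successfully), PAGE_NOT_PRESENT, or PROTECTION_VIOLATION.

Trace:
#0 VA=0x1A0CAF3 (w,kernel):
  L0 @0x22[13] → 0x24007  P=1,RW=1,US=1,PS=0
  L1 @0x24[12] → 0x26007  P=1,RW=1,US=1,PS=0
  → PA=0x26AF3  (2 entries read)

Access #0 fault: NONE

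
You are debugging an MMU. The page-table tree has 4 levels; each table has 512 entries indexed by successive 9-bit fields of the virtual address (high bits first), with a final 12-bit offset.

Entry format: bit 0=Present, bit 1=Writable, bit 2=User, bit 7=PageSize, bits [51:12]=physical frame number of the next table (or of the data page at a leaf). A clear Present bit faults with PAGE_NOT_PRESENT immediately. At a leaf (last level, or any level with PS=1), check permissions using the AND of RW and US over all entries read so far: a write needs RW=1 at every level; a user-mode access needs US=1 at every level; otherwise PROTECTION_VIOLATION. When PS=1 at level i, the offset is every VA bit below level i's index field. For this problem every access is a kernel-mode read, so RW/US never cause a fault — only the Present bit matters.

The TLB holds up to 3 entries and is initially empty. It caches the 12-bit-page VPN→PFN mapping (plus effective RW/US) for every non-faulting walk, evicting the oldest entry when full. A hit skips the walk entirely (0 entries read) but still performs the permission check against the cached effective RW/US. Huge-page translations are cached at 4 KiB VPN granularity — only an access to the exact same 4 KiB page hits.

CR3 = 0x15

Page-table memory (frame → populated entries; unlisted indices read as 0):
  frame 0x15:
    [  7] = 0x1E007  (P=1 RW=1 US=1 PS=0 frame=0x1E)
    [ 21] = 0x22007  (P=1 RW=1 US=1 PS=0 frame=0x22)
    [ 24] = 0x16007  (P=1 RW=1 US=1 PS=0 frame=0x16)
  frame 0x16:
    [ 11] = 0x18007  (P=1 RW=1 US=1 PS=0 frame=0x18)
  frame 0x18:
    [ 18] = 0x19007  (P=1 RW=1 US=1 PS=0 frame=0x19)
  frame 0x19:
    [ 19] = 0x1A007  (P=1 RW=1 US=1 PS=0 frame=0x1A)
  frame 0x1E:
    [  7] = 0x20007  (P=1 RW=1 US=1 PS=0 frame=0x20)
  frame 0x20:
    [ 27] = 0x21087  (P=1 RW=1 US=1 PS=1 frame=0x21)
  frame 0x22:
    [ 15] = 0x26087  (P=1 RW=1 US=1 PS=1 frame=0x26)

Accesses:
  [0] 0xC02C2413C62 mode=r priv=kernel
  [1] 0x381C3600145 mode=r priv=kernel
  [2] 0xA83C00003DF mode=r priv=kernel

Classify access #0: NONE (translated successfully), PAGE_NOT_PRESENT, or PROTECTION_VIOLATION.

Walk each access:
#0 VA=0xC02C2413C62 (r,kernel):
  lvl0: tbl 0x15, slot 24 ⇒ 0x16007 (P1/RW1/US1/PS0)
  lvl1: tbl 0x16, slot 11 ⇒ 0x18007 (P1/RW1/US1/PS0)
  lvl2: tbl 0x18, slot 18 ⇒ 0x19007 (P1/RW1/US1/PS0)
  lvl3: tbl 0x19, slot 19 ⇒ 0x1A007 (P1/RW1/US1/PS0)
  → PA=0x1AC62  (4 entries read)
#1 VA=0x381C3600145 (r,kernel):
  lvl0: tbl 0x15, slot 7 ⇒ 0x1E007 (P1/RW1/US1/PS0)
  lvl1: tbl 0x1E, slot 7 ⇒ 0x20007 (P1/RW1/US1/PS0)
  lvl2: tbl 0x20, slot 27 ⇒ 0x21087 (P1/RW1/US1/PS1)
  → PA=0x21145 (huge @L2)  (3 entries read)
#2 VA=0xA83C00003DF (r,kernel):
  lvl0: tbl 0x15, slot 21 ⇒ 0x22007 (P1/RW1/US1/PS0)
  lvl1: tbl 0x22, slot 15 ⇒ 0x26087 (P1/RW1/US1/PS1)
  → PA=0x263DF (huge @L1)  (2 entries read)

Access #0 fault: NONE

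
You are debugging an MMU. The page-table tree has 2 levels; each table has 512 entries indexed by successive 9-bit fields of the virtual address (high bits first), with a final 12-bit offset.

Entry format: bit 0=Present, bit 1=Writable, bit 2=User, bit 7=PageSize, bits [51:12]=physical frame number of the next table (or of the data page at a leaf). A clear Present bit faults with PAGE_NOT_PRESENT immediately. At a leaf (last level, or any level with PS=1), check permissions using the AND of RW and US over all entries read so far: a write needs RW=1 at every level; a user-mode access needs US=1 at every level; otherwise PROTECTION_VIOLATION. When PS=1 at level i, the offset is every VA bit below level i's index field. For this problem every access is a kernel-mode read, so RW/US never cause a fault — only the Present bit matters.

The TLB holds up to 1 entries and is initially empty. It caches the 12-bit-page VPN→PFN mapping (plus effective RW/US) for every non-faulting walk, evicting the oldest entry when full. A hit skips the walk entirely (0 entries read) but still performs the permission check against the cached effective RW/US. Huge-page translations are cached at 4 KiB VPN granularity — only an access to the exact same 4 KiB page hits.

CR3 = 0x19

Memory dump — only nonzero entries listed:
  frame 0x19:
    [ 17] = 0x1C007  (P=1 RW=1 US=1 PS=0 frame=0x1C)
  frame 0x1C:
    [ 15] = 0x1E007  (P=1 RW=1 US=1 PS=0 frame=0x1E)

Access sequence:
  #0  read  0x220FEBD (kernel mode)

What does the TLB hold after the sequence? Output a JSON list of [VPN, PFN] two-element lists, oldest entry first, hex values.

Trace:
#0 VA=0x220FEBD (r,kernel):
  lvl0: tbl 0x19, slot 17 ⇒ 0x1C007 (P1/RW1/US1/PS0)
  lvl1: tbl 0x1C, slot 15 ⇒ 0x1E007 (P1/RW1/US1/PS0)
  ⇒ phys 0x1EEBD  [2 reads]

TLB: [["0x220F", "0x1E"]]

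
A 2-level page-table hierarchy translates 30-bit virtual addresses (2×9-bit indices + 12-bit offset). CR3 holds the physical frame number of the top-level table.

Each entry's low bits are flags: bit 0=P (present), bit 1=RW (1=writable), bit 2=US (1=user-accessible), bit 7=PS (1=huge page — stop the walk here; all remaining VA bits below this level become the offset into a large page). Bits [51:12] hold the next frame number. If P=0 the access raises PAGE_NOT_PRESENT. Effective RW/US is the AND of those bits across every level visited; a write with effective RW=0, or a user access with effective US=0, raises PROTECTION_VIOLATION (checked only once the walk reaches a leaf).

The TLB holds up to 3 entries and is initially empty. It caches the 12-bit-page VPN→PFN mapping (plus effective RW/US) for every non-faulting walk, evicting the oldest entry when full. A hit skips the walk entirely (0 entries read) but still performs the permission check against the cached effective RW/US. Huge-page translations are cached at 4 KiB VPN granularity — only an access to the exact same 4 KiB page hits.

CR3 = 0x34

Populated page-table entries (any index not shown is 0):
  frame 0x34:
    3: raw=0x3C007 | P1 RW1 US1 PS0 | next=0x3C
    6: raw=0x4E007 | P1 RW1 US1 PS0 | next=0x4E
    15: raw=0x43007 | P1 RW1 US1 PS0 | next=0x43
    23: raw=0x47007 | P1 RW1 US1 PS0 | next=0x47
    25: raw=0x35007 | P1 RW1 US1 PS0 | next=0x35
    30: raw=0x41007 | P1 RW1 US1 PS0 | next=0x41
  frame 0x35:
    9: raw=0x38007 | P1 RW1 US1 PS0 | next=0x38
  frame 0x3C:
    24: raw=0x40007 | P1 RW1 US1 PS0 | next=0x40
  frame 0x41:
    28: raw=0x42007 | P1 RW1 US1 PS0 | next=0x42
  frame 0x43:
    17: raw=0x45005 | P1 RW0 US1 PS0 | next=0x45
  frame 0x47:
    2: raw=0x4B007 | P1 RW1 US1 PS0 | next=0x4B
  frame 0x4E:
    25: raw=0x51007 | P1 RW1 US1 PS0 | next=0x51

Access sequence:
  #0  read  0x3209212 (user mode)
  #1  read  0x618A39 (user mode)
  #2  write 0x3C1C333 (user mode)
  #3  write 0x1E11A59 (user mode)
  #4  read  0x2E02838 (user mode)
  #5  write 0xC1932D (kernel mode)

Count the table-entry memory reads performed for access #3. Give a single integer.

Walk each access:
#0 VA=0x3209212 (r,user):
  L0: frame=0x34 idx=25 entry=0x35007 [P=1 RW=1 US=1 PS=0]
  L1: frame=0x35 idx=9 entry=0x38007 [P=1 RW=1 US=1 PS=0]
  → PA=0x38212  (2 entries read)
#1 VA=0x618A39 (r,user):
  L0: frame=0x34 idx=3 entry=0x3C007 [P=1 RW=1 US=1 PS=0]
  L1: frame=0x3C idx=24 entry=0x40007 [P=1 RW=1 US=1 PS=0]
  → PA=0x40A39  (2 entries read)
#2 VA=0x3C1C333 (w,user):
  L0: frame=0x34 idx=30 entry=0x41007 [P=1 RW=1 US=1 PS=0]
  L1: frame=0x41 idx=28 entry=0x42007 [P=1 RW=1 US=1 PS=0]
  → PA=0x42333  (2 entries read)
#3 VA=0x1E11A59 (w,user):
  L0: frame=0x34 idx=15 entry=0x43007 [P=1 RW=1 US=1 PS=0]
  L1: frame=0x43 idx=17 entry=0x45005 [P=1 RW=0 US=1 PS=0]
  ⇒ fault: PROTECTION_VIOLATION  — 2 lookups
#4 VA=0x2E02838 (r,user):
  L0: frame=0x34 idx=23 entry=0x47007 [P=1 RW=1 US=1 PS=0]
  L1: frame=0x47 idx=2 entry=0x4B007 [P=1 RW=1 US=1 PS=0]
  → PA=0x4B838  (2 entries read)
#5 VA=0xC1932D (w,kernel):
  L0: frame=0x34 idx=6 entry=0x4E007 [P=1 RW=1 US=1 PS=0]
  L1: frame=0x4E idx=25 entry=0x51007 [P=1 RW=1 US=1 PS=0]
  → PA=0x5132D  (2 entries read)

Entries read for #3: 2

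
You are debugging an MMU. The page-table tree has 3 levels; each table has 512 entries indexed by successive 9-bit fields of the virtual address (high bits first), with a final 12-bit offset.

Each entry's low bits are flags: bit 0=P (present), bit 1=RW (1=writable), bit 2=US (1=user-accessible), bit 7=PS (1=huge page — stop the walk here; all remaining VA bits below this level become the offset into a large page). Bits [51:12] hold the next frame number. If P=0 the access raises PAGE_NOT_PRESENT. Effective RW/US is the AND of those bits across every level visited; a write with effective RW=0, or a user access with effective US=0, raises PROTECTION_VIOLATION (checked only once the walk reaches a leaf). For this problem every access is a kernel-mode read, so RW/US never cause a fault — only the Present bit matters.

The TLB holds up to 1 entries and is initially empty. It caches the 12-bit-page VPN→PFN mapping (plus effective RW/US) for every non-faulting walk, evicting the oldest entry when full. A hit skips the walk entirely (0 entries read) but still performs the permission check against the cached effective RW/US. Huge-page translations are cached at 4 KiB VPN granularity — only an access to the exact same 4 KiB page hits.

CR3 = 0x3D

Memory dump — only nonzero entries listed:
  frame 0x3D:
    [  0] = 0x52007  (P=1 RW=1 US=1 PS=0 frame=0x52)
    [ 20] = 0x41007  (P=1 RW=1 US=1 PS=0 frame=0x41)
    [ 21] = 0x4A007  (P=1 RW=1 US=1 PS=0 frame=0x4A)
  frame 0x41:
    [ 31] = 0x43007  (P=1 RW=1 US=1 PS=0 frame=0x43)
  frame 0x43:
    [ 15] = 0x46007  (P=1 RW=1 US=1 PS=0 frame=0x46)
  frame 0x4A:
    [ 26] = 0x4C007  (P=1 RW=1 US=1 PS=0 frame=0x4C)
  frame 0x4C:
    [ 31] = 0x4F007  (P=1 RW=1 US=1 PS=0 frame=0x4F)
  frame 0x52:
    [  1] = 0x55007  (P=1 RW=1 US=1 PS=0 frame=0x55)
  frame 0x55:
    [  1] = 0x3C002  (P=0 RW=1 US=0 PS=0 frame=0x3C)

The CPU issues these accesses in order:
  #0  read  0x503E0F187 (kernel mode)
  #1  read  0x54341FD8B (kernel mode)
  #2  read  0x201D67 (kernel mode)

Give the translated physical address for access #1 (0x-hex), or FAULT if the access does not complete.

Trace:
#0 VA=0x503E0F187 (r,kernel):
  [0] read 0x3D idx=20: raw=0x41007 flags P=1 W=1 U=1 S=0
  [1] read 0x41 idx=31: raw=0x43007 flags P=1 W=1 U=1 S=0
  [2] read 0x43 idx=15: raw=0x46007 flags P=1 W=1 U=1 S=0
  ⇒ phys 0x46187  [3 reads]
#1 VA=0x54341FD8B (r,kernel):
  [0] read 0x3D idx=21: raw=0x4A007 flags P=1 W=1 U=1 S=0
  [1] read 0x4A idx=26: raw=0x4C007 flags P=1 W=1 U=1 S=0
  [2] read 0x4C idx=31: raw=0x4F007 flags P=1 W=1 U=1 S=0
  ⇒ phys 0x4FD8B  [3 reads]
#2 VA=0x201D67 (r,kernel):
  [0] read 0x3D idx=0: raw=0x52007 flags P=1 W=1 U=1 S=0
  [1] read 0x52 idx=1: raw=0x55007 flags P=1 W=1 U=1 S=0
  [2] read 0x55 idx=1: raw=0x3C002 flags P=0 W=1 U=0 S=0
  ⇒ fault: PAGE_NOT_PRESENT  — 3 lookups

Access #1 PA: 0x4FD8B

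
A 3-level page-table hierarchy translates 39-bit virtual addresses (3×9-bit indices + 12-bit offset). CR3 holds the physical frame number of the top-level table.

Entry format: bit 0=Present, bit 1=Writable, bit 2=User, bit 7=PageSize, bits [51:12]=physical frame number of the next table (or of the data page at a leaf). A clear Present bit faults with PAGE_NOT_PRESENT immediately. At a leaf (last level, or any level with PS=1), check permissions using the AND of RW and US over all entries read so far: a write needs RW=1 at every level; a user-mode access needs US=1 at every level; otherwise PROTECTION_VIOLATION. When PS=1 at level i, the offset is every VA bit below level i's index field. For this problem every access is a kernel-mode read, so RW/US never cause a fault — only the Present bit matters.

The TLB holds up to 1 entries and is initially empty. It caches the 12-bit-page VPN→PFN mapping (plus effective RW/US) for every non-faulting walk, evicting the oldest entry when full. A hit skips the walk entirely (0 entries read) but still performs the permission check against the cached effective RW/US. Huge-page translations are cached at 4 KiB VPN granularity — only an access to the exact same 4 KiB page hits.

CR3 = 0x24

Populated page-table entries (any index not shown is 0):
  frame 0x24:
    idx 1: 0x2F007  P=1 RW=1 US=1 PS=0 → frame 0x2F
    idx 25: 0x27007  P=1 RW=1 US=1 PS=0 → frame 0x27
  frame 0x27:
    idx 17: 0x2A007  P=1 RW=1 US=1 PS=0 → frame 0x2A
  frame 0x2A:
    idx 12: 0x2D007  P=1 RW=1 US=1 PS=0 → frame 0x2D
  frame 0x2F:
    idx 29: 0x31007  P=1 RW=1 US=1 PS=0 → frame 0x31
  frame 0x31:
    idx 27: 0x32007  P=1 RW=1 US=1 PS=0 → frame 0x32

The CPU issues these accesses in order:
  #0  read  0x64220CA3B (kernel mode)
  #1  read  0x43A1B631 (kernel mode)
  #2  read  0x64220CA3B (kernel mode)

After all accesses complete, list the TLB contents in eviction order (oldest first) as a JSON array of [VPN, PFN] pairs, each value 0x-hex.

Walk each access:
#0 VA=0x64220CA3B (r,kernel):
  L0: frame=0x24 idx=25 entry=0x27007 [P=1 RW=1 US=1 PS=0]
  L1: frame=0x27 idx=17 entry=0x2A007 [P=1 RW=1 US=1 PS=0]
  L2: frame=0x2A idx=12 entry=0x2D007 [P=1 RW=1 US=1 PS=0]
  ✓ 0x2DA3B  — 3 lookups
#1 VA=0x43A1B631 (r,kernel):
  L0: frame=0x24 idx=1 entry=0x2F007 [P=1 RW=1 US=1 PS=0]
  L1: frame=0x2F idx=29 entry=0x31007 [P=1 RW=1 US=1 PS=0]
  L2: frame=0x31 idx=27 entry=0x32007 [P=1 RW=1 US=1 PS=0]
  ✓ 0x32631  — 3 lookups
#2 VA=0x64220CA3B (r,kernel):
  L0: frame=0x24 idx=25 entry=0x27007 [P=1 RW=1 US=1 PS=0]
  L1: frame=0x27 idx=17 entry=0x2A007 [P=1 RW=1 US=1 PS=0]
  L2: frame=0x2A idx=12 entry=0x2D007 [P=1 RW=1 US=1 PS=0]
  ✓ 0x2DA3B  — 3 lookups

TLB: [["0x64220C", "0x2D"]]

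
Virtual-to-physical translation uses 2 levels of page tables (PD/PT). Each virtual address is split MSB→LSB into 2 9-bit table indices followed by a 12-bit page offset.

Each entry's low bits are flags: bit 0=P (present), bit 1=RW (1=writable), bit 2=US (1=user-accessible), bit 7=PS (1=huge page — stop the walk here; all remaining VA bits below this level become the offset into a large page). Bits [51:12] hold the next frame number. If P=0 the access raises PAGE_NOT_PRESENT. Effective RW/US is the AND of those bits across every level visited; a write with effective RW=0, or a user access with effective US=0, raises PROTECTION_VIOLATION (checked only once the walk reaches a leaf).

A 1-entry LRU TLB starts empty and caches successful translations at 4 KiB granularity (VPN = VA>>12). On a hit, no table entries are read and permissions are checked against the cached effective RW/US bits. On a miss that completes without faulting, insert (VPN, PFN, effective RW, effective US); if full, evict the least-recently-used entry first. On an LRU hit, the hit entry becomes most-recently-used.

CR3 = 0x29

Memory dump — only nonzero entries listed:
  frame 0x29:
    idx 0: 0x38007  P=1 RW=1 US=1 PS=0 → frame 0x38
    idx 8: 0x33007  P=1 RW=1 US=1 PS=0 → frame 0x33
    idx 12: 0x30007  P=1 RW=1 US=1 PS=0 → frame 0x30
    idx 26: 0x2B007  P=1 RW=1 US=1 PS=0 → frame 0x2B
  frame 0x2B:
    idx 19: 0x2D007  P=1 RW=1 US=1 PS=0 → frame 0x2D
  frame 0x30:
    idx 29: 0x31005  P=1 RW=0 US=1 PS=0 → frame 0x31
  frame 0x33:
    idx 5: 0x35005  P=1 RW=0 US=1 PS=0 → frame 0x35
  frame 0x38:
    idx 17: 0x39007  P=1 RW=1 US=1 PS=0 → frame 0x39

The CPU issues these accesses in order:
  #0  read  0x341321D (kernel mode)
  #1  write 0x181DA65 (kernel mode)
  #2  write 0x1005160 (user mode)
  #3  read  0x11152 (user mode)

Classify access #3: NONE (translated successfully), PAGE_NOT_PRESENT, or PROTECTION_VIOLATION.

Per-access translation:
#0 VA=0x341321D (r,kernel):
  lvl0: tbl 0x29, slot 26 ⇒ 0x2B007 (P1/RW1/US1/PS0)
  lvl1: tbl 0x2B, slot 19 ⇒ 0x2D007 (P1/RW1/US1/PS0)
  ⇒ phys 0x2D21D  [2 reads]
#1 VA=0x181DA65 (w,kernel):
  lvl0: tbl 0x29, slot 12 ⇒ 0x30007 (P1/RW1/US1/PS0)
  lvl1: tbl 0x30, slot 29 ⇒ 0x31005 (P1/RW0/US1/PS0)
  → PROTECTION_VIOLATION  (2 entries read)
#2 VA=0x1005160 (w,user):
  lvl0: tbl 0x29, slot 8 ⇒ 0x33007 (P1/RW1/US1/PS0)
  lvl1: tbl 0x33, slot 5 ⇒ 0x35005 (P1/RW0/US1/PS0)
  → PROTECTION_VIOLATION  (2 entries read)
#3 VA=0x11152 (r,user):
  lvl0: tbl 0x29, slot 0 ⇒ 0x38007 (P1/RW1/US1/PS0)
  lvl1: tbl 0x38, slot 17 ⇒ 0x39007 (P1/RW1/US1/PS0)
  ⇒ phys 0x39152  [2 reads]

Access #3 fault: NONE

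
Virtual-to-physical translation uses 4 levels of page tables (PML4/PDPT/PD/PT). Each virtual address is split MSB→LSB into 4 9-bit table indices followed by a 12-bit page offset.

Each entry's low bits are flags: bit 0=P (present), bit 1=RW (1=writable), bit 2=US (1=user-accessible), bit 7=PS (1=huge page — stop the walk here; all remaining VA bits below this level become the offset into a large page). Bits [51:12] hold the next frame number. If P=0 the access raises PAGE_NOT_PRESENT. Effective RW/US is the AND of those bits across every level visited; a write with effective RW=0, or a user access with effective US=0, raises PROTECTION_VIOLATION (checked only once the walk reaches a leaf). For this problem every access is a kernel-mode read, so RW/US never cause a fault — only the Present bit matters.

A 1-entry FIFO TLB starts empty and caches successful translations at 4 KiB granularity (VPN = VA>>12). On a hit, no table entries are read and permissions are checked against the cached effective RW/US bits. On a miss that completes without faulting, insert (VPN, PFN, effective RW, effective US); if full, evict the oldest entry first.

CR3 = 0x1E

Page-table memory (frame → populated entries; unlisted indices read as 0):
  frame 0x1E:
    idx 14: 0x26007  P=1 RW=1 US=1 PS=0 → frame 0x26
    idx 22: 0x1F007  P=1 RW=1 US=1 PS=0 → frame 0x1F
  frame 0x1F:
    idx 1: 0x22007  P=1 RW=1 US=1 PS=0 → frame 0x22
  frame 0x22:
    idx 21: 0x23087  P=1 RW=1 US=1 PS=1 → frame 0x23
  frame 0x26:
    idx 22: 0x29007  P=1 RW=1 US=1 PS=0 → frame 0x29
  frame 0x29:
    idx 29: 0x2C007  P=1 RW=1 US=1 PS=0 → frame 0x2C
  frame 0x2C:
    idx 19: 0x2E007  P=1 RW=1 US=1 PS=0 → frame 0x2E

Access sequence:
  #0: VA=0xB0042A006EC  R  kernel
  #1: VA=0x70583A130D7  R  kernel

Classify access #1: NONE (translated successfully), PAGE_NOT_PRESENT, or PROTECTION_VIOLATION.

Per-access translation:
#0 VA=0xB0042A006EC (r,kernel):
  lvl0: tbl 0x1E, slot 22 ⇒ 0x1F007 (P1/RW1/US1/PS0)
  lvl1: tbl 0x1F, slot 1 ⇒ 0x22007 (P1/RW1/US1/PS0)
  lvl2: tbl 0x22, slot 21 ⇒ 0x23087 (P1/RW1/US1/PS1)
  → PA=0x236EC (huge @L2)  (3 entries read)
#1 VA=0x70583A130D7 (r,kernel):
  lvl0: tbl 0x1E, slot 14 ⇒ 0x26007 (P1/RW1/US1/PS0)
  lvl1: tbl 0x26, slot 22 ⇒ 0x29007 (P1/RW1/US1/PS0)
  lvl2: tbl 0x29, slot 29 ⇒ 0x2C007 (P1/RW1/US1/PS0)
  lvl3: tbl 0x2C, slot 19 ⇒ 0x2E007 (P1/RW1/US1/PS0)
  → PA=0x2E0D7  (4 entries read)

Access #1 fault: NONE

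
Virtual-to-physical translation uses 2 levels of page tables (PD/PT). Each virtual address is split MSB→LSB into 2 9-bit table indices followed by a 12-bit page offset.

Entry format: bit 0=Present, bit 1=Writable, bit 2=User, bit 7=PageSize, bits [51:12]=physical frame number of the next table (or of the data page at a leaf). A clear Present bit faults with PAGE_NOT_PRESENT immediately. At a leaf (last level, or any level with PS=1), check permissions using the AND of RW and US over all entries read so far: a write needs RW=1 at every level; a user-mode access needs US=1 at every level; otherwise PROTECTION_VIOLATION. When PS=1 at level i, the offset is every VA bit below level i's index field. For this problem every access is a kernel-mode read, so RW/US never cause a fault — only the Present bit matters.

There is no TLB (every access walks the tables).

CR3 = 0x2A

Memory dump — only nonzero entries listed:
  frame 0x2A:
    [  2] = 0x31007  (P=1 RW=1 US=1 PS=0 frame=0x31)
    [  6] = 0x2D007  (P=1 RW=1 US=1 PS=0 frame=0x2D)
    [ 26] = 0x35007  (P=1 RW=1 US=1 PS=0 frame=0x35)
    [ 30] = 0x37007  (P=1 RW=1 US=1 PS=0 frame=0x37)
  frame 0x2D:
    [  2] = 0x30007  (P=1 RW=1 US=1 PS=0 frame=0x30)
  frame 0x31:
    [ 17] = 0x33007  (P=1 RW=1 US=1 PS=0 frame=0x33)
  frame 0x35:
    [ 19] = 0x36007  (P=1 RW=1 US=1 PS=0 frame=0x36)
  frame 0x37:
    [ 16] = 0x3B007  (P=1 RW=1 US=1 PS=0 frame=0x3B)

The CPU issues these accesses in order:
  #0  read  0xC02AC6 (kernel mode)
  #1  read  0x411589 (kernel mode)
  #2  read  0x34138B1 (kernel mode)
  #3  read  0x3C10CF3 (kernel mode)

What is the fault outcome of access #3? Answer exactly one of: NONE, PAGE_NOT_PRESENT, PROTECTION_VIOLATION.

Trace:
#0 VA=0xC02AC6 (r,kernel):
  L0 @0x2A[6] → 0x2D007  P=1,RW=1,US=1,PS=0
  L1 @0x2D[2] → 0x30007  P=1,RW=1,US=1,PS=0
  → PA=0x30AC6  (2 entries read)
#1 VA=0x411589 (r,kernel):
  L0 @0x2A[2] → 0x31007  P=1,RW=1,US=1,PS=0
  L1 @0x31[17] → 0x33007  P=1,RW=1,US=1,PS=0
  → PA=0x33589  (2 entries read)
#2 VA=0x34138B1 (r,kernel):
  L0 @0x2A[26] → 0x35007  P=1,RW=1,US=1,PS=0
  L1 @0x35[19] → 0x36007  P=1,RW=1,US=1,PS=0
  → PA=0x368B1  (2 entries read)
#3 VA=0x3C10CF3 (r,kernel):
  L0 @0x2A[30] → 0x37007  P=1,RW=1,US=1,PS=0
  L1 @0x37[16] → 0x3B007  P=1,RW=1,US=1,PS=0
  → PA=0x3BCF3  (2 entries read)

Access #3 fault: NONE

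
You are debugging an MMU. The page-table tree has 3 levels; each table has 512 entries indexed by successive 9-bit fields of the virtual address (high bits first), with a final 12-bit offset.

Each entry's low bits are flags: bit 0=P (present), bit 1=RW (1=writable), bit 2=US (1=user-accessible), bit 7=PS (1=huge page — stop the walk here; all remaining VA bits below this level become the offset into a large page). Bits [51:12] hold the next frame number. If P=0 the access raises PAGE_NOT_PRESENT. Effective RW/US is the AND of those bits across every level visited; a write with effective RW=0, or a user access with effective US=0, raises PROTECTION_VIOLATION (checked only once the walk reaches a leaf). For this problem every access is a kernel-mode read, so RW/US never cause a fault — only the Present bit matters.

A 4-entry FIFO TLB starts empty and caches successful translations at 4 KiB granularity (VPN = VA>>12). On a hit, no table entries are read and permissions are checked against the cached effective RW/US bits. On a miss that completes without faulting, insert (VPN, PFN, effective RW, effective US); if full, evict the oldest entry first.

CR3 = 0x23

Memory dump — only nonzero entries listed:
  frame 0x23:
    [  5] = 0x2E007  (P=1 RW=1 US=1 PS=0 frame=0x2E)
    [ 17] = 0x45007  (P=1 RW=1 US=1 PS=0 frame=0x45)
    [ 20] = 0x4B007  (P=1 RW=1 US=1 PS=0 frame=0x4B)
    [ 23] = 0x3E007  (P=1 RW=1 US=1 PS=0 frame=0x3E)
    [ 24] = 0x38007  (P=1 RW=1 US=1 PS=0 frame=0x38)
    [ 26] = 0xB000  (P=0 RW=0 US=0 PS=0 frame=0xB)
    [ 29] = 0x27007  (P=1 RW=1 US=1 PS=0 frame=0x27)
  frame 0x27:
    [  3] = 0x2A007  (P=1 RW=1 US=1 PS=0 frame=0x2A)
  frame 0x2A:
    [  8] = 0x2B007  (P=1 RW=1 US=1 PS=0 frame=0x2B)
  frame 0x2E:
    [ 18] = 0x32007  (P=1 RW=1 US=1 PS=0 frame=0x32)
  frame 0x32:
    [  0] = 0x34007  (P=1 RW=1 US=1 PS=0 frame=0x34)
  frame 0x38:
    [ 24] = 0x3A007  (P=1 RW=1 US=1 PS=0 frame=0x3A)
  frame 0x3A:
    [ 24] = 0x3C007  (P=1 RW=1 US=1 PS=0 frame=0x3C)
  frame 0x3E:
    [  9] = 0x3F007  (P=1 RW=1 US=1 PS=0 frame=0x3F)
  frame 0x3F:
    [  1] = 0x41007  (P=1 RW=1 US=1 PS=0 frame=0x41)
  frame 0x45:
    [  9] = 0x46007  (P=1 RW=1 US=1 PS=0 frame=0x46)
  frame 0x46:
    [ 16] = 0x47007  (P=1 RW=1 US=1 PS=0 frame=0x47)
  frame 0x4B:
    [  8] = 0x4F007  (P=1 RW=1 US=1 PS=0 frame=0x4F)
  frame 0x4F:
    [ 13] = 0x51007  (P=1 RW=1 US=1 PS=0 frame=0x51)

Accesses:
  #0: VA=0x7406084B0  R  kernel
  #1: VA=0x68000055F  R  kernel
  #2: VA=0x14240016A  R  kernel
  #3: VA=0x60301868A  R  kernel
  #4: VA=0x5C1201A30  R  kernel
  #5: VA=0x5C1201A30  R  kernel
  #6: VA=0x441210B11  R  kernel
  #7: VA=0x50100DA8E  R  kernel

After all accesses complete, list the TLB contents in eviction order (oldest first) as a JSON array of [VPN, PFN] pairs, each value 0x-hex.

Trace:
#0 VA=0x7406084B0 (r,kernel):
  L0 @0x23[29] → 0x27007  P=1,RW=1,US=1,PS=0
  L1 @0x27[3] → 0x2A007  P=1,RW=1,US=1,PS=0
  L2 @0x2A[8] → 0x2B007  P=1,RW=1,US=1,PS=0
  ✓ 0x2B4B0  — 3 lookups
#1 VA=0x68000055F (r,kernel):
  L0 @0x23[26] → 0xB000  P=0,RW=0,US=0,PS=0
  ⇒ fault: PAGE_NOT_PRESENT  — 1 lookups
#2 VA=0x14240016A (r,kernel):
  L0 @0x23[5] → 0x2E007  P=1,RW=1,US=1,PS=0
  L1 @0x2E[18] → 0x32007  P=1,RW=1,US=1,PS=0
  L2 @0x32[0] → 0x34007  P=1,RW=1,US=1,PS=0
  ✓ 0x3416A  — 3 lookups
#3 VA=0x60301868A (r,kernel):
  L0 @0x23[24] → 0x38007  P=1,RW=1,US=1,PS=0
  L1 @0x38[24] → 0x3A007  P=1,RW=1,US=1,PS=0
  L2 @0x3A[24] → 0x3C007  P=1,RW=1,US=1,PS=0
  ✓ 0x3C68A  — 3 lookups
#4 VA=0x5C1201A30 (r,kernel):
  L0 @0x23[23] → 0x3E007  P=1,RW=1,US=1,PS=0
  L1 @0x3E[9] → 0x3F007  P=1,RW=1,US=1,PS=0
  L2 @0x3F[1] → 0x41007  P=1,RW=1,US=1,PS=0
  ✓ 0x41A30  — 3 lookups
#5 VA=0x5C1201A30 (r,kernel):
  TLB hit vpn=0x5C1201 → PA=0x41A30
#6 VA=0x441210B11 (r,kernel):
  L0 @0x23[17] → 0x45007  P=1,RW=1,US=1,PS=0
  L1 @0x45[9] → 0x46007  P=1,RW=1,US=1,PS=0
  L2 @0x46[16] → 0x47007  P=1,RW=1,US=1,PS=0
  ✓ 0x47B11  — 3 lookups
#7 VA=0x50100DA8E (r,kernel):
  L0 @0x23[20] → 0x4B007  P=1,RW=1,US=1,PS=0
  L1 @0x4B[8] → 0x4F007  P=1,RW=1,US=1,PS=0
  L2 @0x4F[13] → 0x51007  P=1,RW=1,US=1,PS=0
  ✓ 0x51A8E  — 3 lookups

TLB: [["0x603018", "0x3C"], ["0x5C1201", "0x41"], ["0x441210", "0x47"], ["0x50100D", "0x51"]]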